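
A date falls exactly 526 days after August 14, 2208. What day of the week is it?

Aug 14, 2208 is a Sunday.
526 mod 7 = 1, so 526 days after a Sunday is Sunday + 1 = Monday.

Monday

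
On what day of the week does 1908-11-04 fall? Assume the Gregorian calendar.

Wednesday

Doomsday rule: the anchor day for the 1900s is Wednesday. For year 08: 8÷12 = 0 r 8, and 8÷4 = 2, so 0+8+2 = 10.
Wednesday + 10 ≡ Saturday — that's 1908's doomsday.
In November the doomsday date is Nov 7.
Nov 4 is 3 days before Nov 7; 3 mod 7 = 3, so Saturday − 3 = Wednesday.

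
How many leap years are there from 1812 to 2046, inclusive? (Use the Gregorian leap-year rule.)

58

Multiples of 4 in [1812,2046]: 59.
Of those, multiples of 100: 2 (not leap unless ÷400).
Multiples of 400: 1.
Leap years = 59 − 2 + 1 = 58.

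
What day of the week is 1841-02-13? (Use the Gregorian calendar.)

Saturday

Doomsday rule: the anchor day for the 1800s is Friday. For year 41: 41÷12 = 3 r 5, and 5÷4 = 1, so 3+5+1 = 9.
Friday + 9 ≡ Sunday — that's 1841's doomsday.
In February the doomsday date is Feb 28 (1841 is not a leap year).
Feb 13 is 15 days before Feb 28; 15 mod 7 = 1, so Sunday − 1 = Saturday.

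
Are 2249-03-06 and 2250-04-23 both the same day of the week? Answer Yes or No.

Yes

From Mar 6, 2249 to Apr 23, 2250 is 413 days.
413 mod 7 = 0, so they are the same weekday.
(Mar 6, 2249 is a Tuesday; Apr 23, 2250 is a Tuesday.)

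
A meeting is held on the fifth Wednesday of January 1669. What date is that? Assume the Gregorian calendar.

January 30, 1669

January 1, 1669 is a Tuesday.
The first Wednesday is therefore January 2 (1 days later).
The fifth Wednesday is 2 + 4×7 = January 30.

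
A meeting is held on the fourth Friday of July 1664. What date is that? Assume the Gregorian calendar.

July 1, 1664 is a Tuesday.
The first Friday is therefore July 4 (3 days later).
The fourth Friday is 4 + 3×7 = July 25.

July 25, 1664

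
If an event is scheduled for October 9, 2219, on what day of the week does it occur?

Doomsday rule: the anchor day for the 2200s is Friday. For year 19: 19÷12 = 1 r 7, and 7÷4 = 1, so 1+7+1 = 9.
Friday + 9 ≡ Sunday — that's 2219's doomsday.
In October the doomsday date is Oct 10.
Oct 9 is 1 day before Oct 10; 1 mod 7 = 1, so Sunday − 1 = Saturday.

Saturday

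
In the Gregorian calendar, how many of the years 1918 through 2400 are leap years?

Multiples of 4 in [1918,2400]: 121.
Of those, multiples of 100: 5 (not leap unless ÷400).
Multiples of 400: 2.
Leap years = 121 − 5 + 2 = 118.

118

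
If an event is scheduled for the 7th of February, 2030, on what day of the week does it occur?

Thursday

Doomsday rule: the anchor day for the 2000s is Tuesday. For year 30: 30÷12 = 2 r 6, and 6÷4 = 1, so 2+6+1 = 9.
Tuesday + 9 ≡ Thursday — that's 2030's doomsday.
In February the doomsday date is Feb 28 (2030 is not a leap year).
Feb 7 is 21 days before Feb 28; 21 mod 7 = 0, so Thursday − 0 = Thursday.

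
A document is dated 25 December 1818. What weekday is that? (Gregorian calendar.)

Friday

Doomsday rule: the anchor day for the 1800s is Friday. For year 18: 18÷12 = 1 r 6, and 6÷4 = 1, so 1+6+1 = 8.
Friday + 8 ≡ Saturday — that's 1818's doomsday.
In December the doomsday date is Dec 12.
Dec 25 is 13 days after Dec 12; 13 mod 7 = 6, so Saturday + 6 = Friday.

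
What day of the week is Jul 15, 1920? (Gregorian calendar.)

Doomsday rule: the anchor day for the 1900s is Wednesday. For year 20: 20÷12 = 1 r 8, and 8÷4 = 2, so 1+8+2 = 11.
Wednesday + 11 ≡ Sunday — that's 1920's doomsday.
In July the doomsday date is Jul 11.
Jul 15 is 4 days after Jul 11; 4 mod 7 = 4, so Sunday + 4 = Thursday.

Thursday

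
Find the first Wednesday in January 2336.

January 1, 2336

January 1, 2336 is a Wednesday.
The first Wednesday is therefore January 1 (same day).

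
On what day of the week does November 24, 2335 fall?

Doomsday rule: the anchor day for the 2300s is Wednesday. For year 35: 35÷12 = 2 r 11, and 11÷4 = 2, so 2+11+2 = 15.
Wednesday + 15 ≡ Thursday — that's 2335's doomsday.
In November the doomsday date is Nov 7.
Nov 24 is 17 days after Nov 7; 17 mod 7 = 3, so Thursday + 3 = Sunday.

Sunday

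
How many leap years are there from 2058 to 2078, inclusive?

Multiples of 4 in [2058,2078]: 5.
Of those, multiples of 100: 0 (not leap unless ÷400).
Multiples of 400: 0.
Leap years = 5 − 0 + 0 = 5.

5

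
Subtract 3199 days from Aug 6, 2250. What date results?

−365 (one year) → Aug 6, 2249 (2834 left).
−365 (one year) → Aug 6, 2248 (2469 left).
−366 (one year; includes Feb 29, 2248) → Aug 6, 2247 (2103 left).
−365 (one year) → Aug 6, 2246 (1738 left).
−365 (one year) → Aug 6, 2245 (1373 left).
−365 (one year) → Aug 6, 2244 (1008 left).
−366 (one year; includes Feb 29, 2244) → Aug 6, 2243 (642 left).
−365 (one year) → Aug 6, 2242 (277 left).
−6 → Jul 31, 2242 (end of Jul, 31 days; 271 left).
−31 → Jun 30, 2242 (end of Jun, 30 days; 240 left).
−30 → May 31, 2242 (end of May, 31 days; 210 left).
−31 → Apr 30, 2242 (end of Apr, 30 days; 179 left).
−30 → Mar 31, 2242 (end of Mar, 31 days; 149 left).
−31 → Feb 28, 2242 (end of Feb, 28 days; 118 left).
−28 → Jan 31, 2242 (end of Jan, 31 days; 90 left).
−31 → Dec 31, 2241 (end of Dec, 31 days; 59 left).
−31 → Nov 30, 2241 (end of Nov, 30 days; 28 left).
−28 → Nov 2, 2241.

November 2, 2241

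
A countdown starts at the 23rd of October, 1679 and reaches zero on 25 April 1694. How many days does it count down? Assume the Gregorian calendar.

Oct 23, 1679 → Oct 23, 1680: 366 days (Feb 29, 1680 is in that span).
Oct 23, 1680 → Oct 23, 1681: 365 days.
Oct 23, 1681 → Oct 23, 1682: 365 days.
Oct 23, 1682 → Oct 23, 1683: 365 days.
Oct 23, 1683 → Oct 23, 1684: 366 days (Feb 29, 1684 is in that span).
Oct 23, 1684 → Oct 23, 1685: 365 days.
Oct 23, 1685 → Oct 23, 1686: 365 days.
Oct 23, 1686 → Oct 23, 1687: 365 days.
Oct 23, 1687 → Oct 23, 1688: 366 days (Feb 29, 1688 is in that span).
Oct 23, 1688 → Oct 23, 1689: 365 days.
Oct 23, 1689 → Oct 23, 1690: 365 days.
Oct 23, 1690 → Oct 23, 1691: 365 days.
Oct 23, 1691 → Oct 23, 1692: 366 days (Feb 29, 1692 is in that span).
Oct 23, 1692 → Oct 23, 1693: 365 days.
Oct 23, 1693 → Nov 23, 1693: 31 days (October has 31).
Nov 23, 1693 → Dec 23, 1693: 30 days (November has 30).
Dec 23, 1693 → Jan 23, 1694: 31 days (December has 31).
Jan 23, 1694 → Feb 23, 1694: 31 days (January has 31).
Feb 23, 1694 → Mar 23, 1694: 28 days (February has 28).
Mar 23, 1694 → Apr 23, 1694: 31 days (March has 31).
Apr 23, 1694 → Apr 25, 1694: 2 days.
Total: 5298 days.

5298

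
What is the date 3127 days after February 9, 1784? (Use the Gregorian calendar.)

September 1, 1792

+366 (one year; includes Feb 29, 1784) → Feb 9, 1785 (2761 left).
+365 (one year) → Feb 9, 1786 (2396 left).
+365 (one year) → Feb 9, 1787 (2031 left).
+365 (one year) → Feb 9, 1788 (1666 left).
+366 (one year; includes Feb 29, 1788) → Feb 9, 1789 (1300 left).
+365 (one year) → Feb 9, 1790 (935 left).
+365 (one year) → Feb 9, 1791 (570 left).
+365 (one year) → Feb 9, 1792 (205 left).
Feb has 29 days: +21 → Mar 1, 1792 (184 left).
Mar has 31 days: +31 → Apr 1, 1792 (153 left).
Apr has 30 days: +30 → May 1, 1792 (123 left).
May has 31 days: +31 → Jun 1, 1792 (92 left).
Jun has 30 days: +30 → Jul 1, 1792 (62 left).
Jul has 31 days: +31 → Aug 1, 1792 (31 left).
Aug has 31 days: +31 → Sep 1, 1792 (0 left).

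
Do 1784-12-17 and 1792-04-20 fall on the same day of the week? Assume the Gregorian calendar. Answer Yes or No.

Yes

From Dec 17, 1784 to Apr 20, 1792 is 2681 days.
2681 mod 7 = 0, so they are the same weekday.
(Dec 17, 1784 is a Friday; Apr 20, 1792 is a Friday.)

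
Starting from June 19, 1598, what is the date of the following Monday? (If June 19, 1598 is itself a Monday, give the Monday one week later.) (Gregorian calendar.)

Jun 19, 1598 is a Friday.
From Friday to the next Monday is 3 days.
Jun 19, 1598 + 3 = Jun 22, 1598.

June 22, 1598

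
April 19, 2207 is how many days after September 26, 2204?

935

Sep 26, 2204 → Sep 26, 2205: 365 days.
Sep 26, 2205 → Sep 26, 2206: 365 days.
Sep 26, 2206 → Oct 26, 2206: 30 days (September has 30).
Oct 26, 2206 → Nov 26, 2206: 31 days (October has 31).
Nov 26, 2206 → Dec 26, 2206: 30 days (November has 30).
Dec 26, 2206 → Jan 26, 2207: 31 days (December has 31).
Jan 26, 2207 → Feb 26, 2207: 31 days (January has 31).
Feb 26, 2207 → Mar 26, 2207: 28 days (February has 28).
Mar 26, 2207 → Apr 19, 2207: 24 days.
Total: 935 days.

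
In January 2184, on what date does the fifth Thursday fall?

January 1, 2184 is a Thursday.
The first Thursday is therefore January 1 (same day).
The fifth Thursday is 1 + 4×7 = January 29.

January 29, 2184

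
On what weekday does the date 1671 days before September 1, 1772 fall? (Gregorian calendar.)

First find the weekday of Sep 1, 1772. Doomsday rule: the anchor day for the 1700s is Sunday. For year 72: 72÷12 = 6 r 0, and 0÷4 = 0, so 6+0+0 = 6.
Sunday + 6 ≡ Saturday — that's 1772's doomsday.
In September the doomsday date is Sep 5.
Sep 1 is 4 days before Sep 5; 4 mod 7 = 4, so Saturday − 4 = Tuesday.
1671 mod 7 = 5, so 1671 days before a Tuesday is Tuesday − 5 = Thursday.

Thursday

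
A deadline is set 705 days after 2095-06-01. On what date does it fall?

+366 (one year; includes Feb 29, 2096) → Jun 1, 2096 (339 left).
Jun has 30 days: +30 → Jul 1, 2096 (309 left).
Jul has 31 days: +31 → Aug 1, 2096 (278 left).
Aug has 31 days: +31 → Sep 1, 2096 (247 left).
Sep has 30 days: +30 → Oct 1, 2096 (217 left).
Oct has 31 days: +31 → Nov 1, 2096 (186 left).
Nov has 30 days: +30 → Dec 1, 2096 (156 left).
Dec has 31 days: +31 → Jan 1, 2097 (125 left).
Jan has 31 days: +31 → Feb 1, 2097 (94 left).
Feb has 28 days: +28 → Mar 1, 2097 (66 left).
Mar has 31 days: +31 → Apr 1, 2097 (35 left).
Apr has 30 days: +30 → May 1, 2097 (5 left).
+5 → May 6, 2097.

May 6, 2097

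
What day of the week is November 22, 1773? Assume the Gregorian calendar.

Monday

Doomsday rule: the anchor day for the 1700s is Sunday. For year 73: 73÷12 = 6 r 1, and 1÷4 = 0, so 6+1+0 = 7.
Sunday + 7 ≡ Sunday — that's 1773's doomsday.
In November the doomsday date is Nov 7.
Nov 22 is 15 days after Nov 7; 15 mod 7 = 1, so Sunday + 1 = Monday.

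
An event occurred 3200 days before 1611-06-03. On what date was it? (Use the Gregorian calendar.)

August 29, 1602

−365 (one year) → Jun 3, 1610 (2835 left).
−365 (one year) → Jun 3, 1609 (2470 left).
−365 (one year) → Jun 3, 1608 (2105 left).
−366 (one year; includes Feb 29, 1608) → Jun 3, 1607 (1739 left).
−365 (one year) → Jun 3, 1606 (1374 left).
−365 (one year) → Jun 3, 1605 (1009 left).
−365 (one year) → Jun 3, 1604 (644 left).
−366 (one year; includes Feb 29, 1604) → Jun 3, 1603 (278 left).
−3 → May 31, 1603 (end of May, 31 days; 275 left).
−31 → Apr 30, 1603 (end of Apr, 30 days; 244 left).
−30 → Mar 31, 1603 (end of Mar, 31 days; 214 left).
−31 → Feb 28, 1603 (end of Feb, 28 days; 183 left).
−28 → Jan 31, 1603 (end of Jan, 31 days; 155 left).
−31 → Dec 31, 1602 (end of Dec, 31 days; 124 left).
−31 → Nov 30, 1602 (end of Nov, 30 days; 93 left).
−30 → Oct 31, 1602 (end of Oct, 31 days; 63 left).
−31 → Sep 30, 1602 (end of Sep, 30 days; 32 left).
−30 → Aug 31, 1602 (end of Aug, 31 days; 2 left).
−2 → Aug 29, 1602.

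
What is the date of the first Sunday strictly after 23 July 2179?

Jul 23, 2179 is a Friday.
From Friday to the next Sunday is 2 days.
Jul 23, 2179 + 2 = Jul 25, 2179.

July 25, 2179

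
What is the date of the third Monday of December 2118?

December 19, 2118

December 1, 2118 is a Thursday.
The first Monday is therefore December 5 (4 days later).
The third Monday is 5 + 2×7 = December 19.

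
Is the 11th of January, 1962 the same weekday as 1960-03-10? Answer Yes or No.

From Mar 10, 1960 to Jan 11, 1962 is 672 days.
672 mod 7 = 0, so they are the same weekday.
(Mar 10, 1960 is a Thursday; Jan 11, 1962 is a Thursday.)

Yes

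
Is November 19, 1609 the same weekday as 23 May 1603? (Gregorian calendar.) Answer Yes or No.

From May 23, 1603 to Nov 19, 1609 is 2372 days.
2372 mod 7 = 6, so they are different weekdays.
(May 23, 1603 is a Friday; Nov 19, 1609 is a Thursday.)

No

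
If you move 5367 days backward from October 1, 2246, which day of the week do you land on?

Oct 1, 2246 is a Thursday.
5367 mod 7 = 5, so 5367 days before a Thursday is Thursday − 5 = Saturday.

Saturday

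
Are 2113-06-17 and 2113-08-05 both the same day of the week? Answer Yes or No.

Yes

From Jun 17, 2113 to Aug 5, 2113 is 49 days.
49 mod 7 = 0, so they are the same weekday.
(Jun 17, 2113 is a Saturday; Aug 5, 2113 is a Saturday.)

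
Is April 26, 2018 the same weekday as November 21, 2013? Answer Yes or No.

From Nov 21, 2013 to Apr 26, 2018 is 1617 days.
1617 mod 7 = 0, so they are the same weekday.
(Nov 21, 2013 is a Thursday; Apr 26, 2018 is a Thursday.)

Yes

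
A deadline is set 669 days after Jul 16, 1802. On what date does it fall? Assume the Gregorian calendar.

+365 (one year) → Jul 16, 1803 (304 left).
Jul has 31 days: +16 → Aug 1, 1803 (288 left).
Aug has 31 days: +31 → Sep 1, 1803 (257 left).
Sep has 30 days: +30 → Oct 1, 1803 (227 left).
Oct has 31 days: +31 → Nov 1, 1803 (196 left).
Nov has 30 days: +30 → Dec 1, 1803 (166 left).
Dec has 31 days: +31 → Jan 1, 1804 (135 left).
Jan has 31 days: +31 → Feb 1, 1804 (104 left).
Feb has 29 days: +29 → Mar 1, 1804 (75 left).
Mar has 31 days: +31 → Apr 1, 1804 (44 left).
Apr has 30 days: +30 → May 1, 1804 (14 left).
+14 → May 15, 1804.

May 15, 1804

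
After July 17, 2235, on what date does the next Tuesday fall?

Jul 17, 2235 is a Friday.
From Friday to the next Tuesday is 4 days.
Jul 17, 2235 + 4 = Jul 21, 2235.

July 21, 2235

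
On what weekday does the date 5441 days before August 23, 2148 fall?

Wednesday

Aug 23, 2148 is a Friday.
5441 mod 7 = 2, so 5441 days before a Friday is Friday − 2 = Wednesday.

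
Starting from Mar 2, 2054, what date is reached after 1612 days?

July 31, 2058

+365 (one year) → Mar 2, 2055 (1247 left).
+366 (one year; includes Feb 29, 2056) → Mar 2, 2056 (881 left).
+365 (one year) → Mar 2, 2057 (516 left).
+365 (one year) → Mar 2, 2058 (151 left).
Mar has 31 days: +30 → Apr 1, 2058 (121 left).
Apr has 30 days: +30 → May 1, 2058 (91 left).
May has 31 days: +31 → Jun 1, 2058 (60 left).
Jun has 30 days: +30 → Jul 1, 2058 (30 left).
+30 → Jul 31, 2058.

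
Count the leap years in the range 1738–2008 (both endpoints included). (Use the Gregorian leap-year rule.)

66

Multiples of 4 in [1738,2008]: 68.
Of those, multiples of 100: 3 (not leap unless ÷400).
Multiples of 400: 1.
Leap years = 68 − 3 + 1 = 66.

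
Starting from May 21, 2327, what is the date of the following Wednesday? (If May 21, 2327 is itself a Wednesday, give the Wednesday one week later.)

May 21, 2327 is a Saturday.
From Saturday to the next Wednesday is 4 days.
May 21, 2327 + 4 = May 25, 2327.

May 25, 2327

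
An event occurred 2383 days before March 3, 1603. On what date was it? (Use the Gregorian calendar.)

August 23, 1596

−365 (one year) → Mar 3, 1602 (2018 left).
−365 (one year) → Mar 3, 1601 (1653 left).
−365 (one year) → Mar 3, 1600 (1288 left).
−366 (one year; includes Feb 29, 1600) → Mar 3, 1599 (922 left).
−365 (one year) → Mar 3, 1598 (557 left).
−365 (one year) → Mar 3, 1597 (192 left).
−3 → Feb 28, 1597 (end of Feb, 28 days; 189 left).
−28 → Jan 31, 1597 (end of Jan, 31 days; 161 left).
−31 → Dec 31, 1596 (end of Dec, 31 days; 130 left).
−31 → Nov 30, 1596 (end of Nov, 30 days; 99 left).
−30 → Oct 31, 1596 (end of Oct, 31 days; 69 left).
−31 → Sep 30, 1596 (end of Sep, 30 days; 38 left).
−30 → Aug 31, 1596 (end of Aug, 31 days; 8 left).
−8 → Aug 23, 1596.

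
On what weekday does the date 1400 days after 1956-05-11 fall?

Friday

First find the weekday of May 11, 1956. Doomsday rule: the anchor day for the 1900s is Wednesday. For year 56: 56÷12 = 4 r 8, and 8÷4 = 2, so 4+8+2 = 14.
Wednesday + 14 ≡ Wednesday — that's 1956's doomsday.
In May the doomsday date is May 9.
May 11 is 2 days after May 9; 2 mod 7 = 2, so Wednesday + 2 = Friday.
1400 mod 7 = 0, so 1400 days after a Friday is Friday + 0 = Friday.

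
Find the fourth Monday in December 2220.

December 1, 2220 is a Friday.
The first Monday is therefore December 4 (3 days later).
The fourth Monday is 4 + 3×7 = December 25.

December 25, 2220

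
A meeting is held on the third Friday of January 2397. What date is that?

January 1, 2397 is a Wednesday.
The first Friday is therefore January 3 (2 days later).
The third Friday is 3 + 2×7 = January 17.

January 17, 2397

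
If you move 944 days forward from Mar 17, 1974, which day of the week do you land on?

Saturday

Mar 17, 1974 is a Sunday.
944 mod 7 = 6, so 944 days after a Sunday is Sunday + 6 = Saturday.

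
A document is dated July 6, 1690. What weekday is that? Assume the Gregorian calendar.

Thursday

Doomsday rule: the anchor day for the 1600s is Tuesday. For year 90: 90÷12 = 7 r 6, and 6÷4 = 1, so 7+6+1 = 14.
Tuesday + 14 ≡ Tuesday — that's 1690's doomsday.
In July the doomsday date is Jul 11.
Jul 6 is 5 days before Jul 11; 5 mod 7 = 5, so Tuesday − 5 = Thursday.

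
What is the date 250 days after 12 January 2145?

Jan has 31 days: +20 → Feb 1, 2145 (230 left).
Feb has 28 days: +28 → Mar 1, 2145 (202 left).
Mar has 31 days: +31 → Apr 1, 2145 (171 left).
Apr has 30 days: +30 → May 1, 2145 (141 left).
May has 31 days: +31 → Jun 1, 2145 (110 left).
Jun has 30 days: +30 → Jul 1, 2145 (80 left).
Jul has 31 days: +31 → Aug 1, 2145 (49 left).
Aug has 31 days: +31 → Sep 1, 2145 (18 left).
+18 → Sep 19, 2145.

September 19, 2145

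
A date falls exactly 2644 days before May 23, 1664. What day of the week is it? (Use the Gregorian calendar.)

May 23, 1664 is a Friday.
2644 mod 7 = 5, so 2644 days before a Friday is Friday − 5 = Sunday.

Sunday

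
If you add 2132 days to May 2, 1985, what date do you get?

March 4, 1991

+365 (one year) → May 2, 1986 (1767 left).
+365 (one year) → May 2, 1987 (1402 left).
+366 (one year; includes Feb 29, 1988) → May 2, 1988 (1036 left).
+365 (one year) → May 2, 1989 (671 left).
+365 (one year) → May 2, 1990 (306 left).
May has 31 days: +30 → Jun 1, 1990 (276 left).
Jun has 30 days: +30 → Jul 1, 1990 (246 left).
Jul has 31 days: +31 → Aug 1, 1990 (215 left).
Aug has 31 days: +31 → Sep 1, 1990 (184 left).
Sep has 30 days: +30 → Oct 1, 1990 (154 left).
Oct has 31 days: +31 → Nov 1, 1990 (123 left).
Nov has 30 days: +30 → Dec 1, 1990 (93 left).
Dec has 31 days: +31 → Jan 1, 1991 (62 left).
Jan has 31 days: +31 → Feb 1, 1991 (31 left).
Feb has 28 days: +28 → Mar 1, 1991 (3 left).
+3 → Mar 4, 1991.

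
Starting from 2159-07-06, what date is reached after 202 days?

Jul has 31 days: +26 → Aug 1, 2159 (176 left).
Aug has 31 days: +31 → Sep 1, 2159 (145 left).
Sep has 30 days: +30 → Oct 1, 2159 (115 left).
Oct has 31 days: +31 → Nov 1, 2159 (84 left).
Nov has 30 days: +30 → Dec 1, 2159 (54 left).
Dec has 31 days: +31 → Jan 1, 2160 (23 left).
+23 → Jan 24, 2160.

January 24, 2160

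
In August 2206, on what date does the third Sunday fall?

August 17, 2206

August 1, 2206 is a Friday.
The first Sunday is therefore August 3 (2 days later).
The third Sunday is 3 + 2×7 = August 17.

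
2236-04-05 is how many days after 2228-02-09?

2978

Feb 9, 2228 → Feb 9, 2229: 366 days (Feb 29, 2228 is in that span).
Feb 9, 2229 → Feb 9, 2230: 365 days.
Feb 9, 2230 → Feb 9, 2231: 365 days.
Feb 9, 2231 → Feb 9, 2232: 365 days.
Feb 9, 2232 → Feb 9, 2233: 366 days (Feb 29, 2232 is in that span).
Feb 9, 2233 → Feb 9, 2234: 365 days.
Feb 9, 2234 → Feb 9, 2235: 365 days.
Feb 9, 2235 → Feb 9, 2236: 365 days.
Feb 9, 2236 → Mar 9, 2236: 29 days (February has 29).
Mar 9, 2236 → Apr 5, 2236: 27 days.
Total: 2978 days.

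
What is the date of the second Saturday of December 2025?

December 1, 2025 is a Monday.
The first Saturday is therefore December 6 (5 days later).
The second Saturday is 6 + 1×7 = December 13.

December 13, 2025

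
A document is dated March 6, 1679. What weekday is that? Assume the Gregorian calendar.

Monday

Doomsday rule: the anchor day for the 1600s is Tuesday. For year 79: 79÷12 = 6 r 7, and 7÷4 = 1, so 6+7+1 = 14.
Tuesday + 14 ≡ Tuesday — that's 1679's doomsday.
In March the doomsday date is Mar 14.
Mar 6 is 8 days before Mar 14; 8 mod 7 = 1, so Tuesday − 1 = Monday.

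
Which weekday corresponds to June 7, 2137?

Friday

Doomsday rule: the anchor day for the 2100s is Sunday. For year 37: 37÷12 = 3 r 1, and 1÷4 = 0, so 3+1+0 = 4.
Sunday + 4 ≡ Thursday — that's 2137's doomsday.
In June the doomsday date is Jun 6.
Jun 7 is 1 day after Jun 6; 1 mod 7 = 1, so Thursday + 1 = Friday.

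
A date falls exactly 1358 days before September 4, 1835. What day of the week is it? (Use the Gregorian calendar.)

Sep 4, 1835 is a Friday.
1358 mod 7 = 0, so 1358 days before a Friday is Friday − 0 = Friday.

Friday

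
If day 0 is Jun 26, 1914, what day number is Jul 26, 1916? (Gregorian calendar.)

Jun 26, 1914 → Jun 26, 1915: 365 days.
Jun 26, 1915 → Jul 26, 1915: 30 days (June has 30).
Jul 26, 1915 → Aug 26, 1915: 31 days (July has 31).
Aug 26, 1915 → Sep 26, 1915: 31 days (August has 31).
Sep 26, 1915 → Oct 26, 1915: 30 days (September has 30).
Oct 26, 1915 → Nov 26, 1915: 31 days (October has 31).
Nov 26, 1915 → Dec 26, 1915: 30 days (November has 30).
Dec 26, 1915 → Jan 26, 1916: 31 days (December has 31).
Jan 26, 1916 → Feb 26, 1916: 31 days (January has 31).
Feb 26, 1916 → Mar 26, 1916: 29 days (February has 29).
Mar 26, 1916 → Apr 26, 1916: 31 days (March has 31).
Apr 26, 1916 → May 26, 1916: 30 days (April has 30).
May 26, 1916 → Jun 26, 1916: 31 days (May has 31).
Jun 26, 1916 → Jul 26, 1916: 30 days.
Total: 761 days.

761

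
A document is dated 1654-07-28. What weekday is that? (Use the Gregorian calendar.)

Tuesday

Doomsday rule: the anchor day for the 1600s is Tuesday. For year 54: 54÷12 = 4 r 6, and 6÷4 = 1, so 4+6+1 = 11.
Tuesday + 11 ≡ Saturday — that's 1654's doomsday.
In July the doomsday date is Jul 11.
Jul 28 is 17 days after Jul 11; 17 mod 7 = 3, so Saturday + 3 = Tuesday.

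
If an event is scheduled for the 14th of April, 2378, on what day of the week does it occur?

Friday

Doomsday rule: the anchor day for the 2300s is Wednesday. For year 78: 78÷12 = 6 r 6, and 6÷4 = 1, so 6+6+1 = 13.
Wednesday + 13 ≡ Tuesday — that's 2378's doomsday.
In April the doomsday date is Apr 4.
Apr 14 is 10 days after Apr 4; 10 mod 7 = 3, so Tuesday + 3 = Friday.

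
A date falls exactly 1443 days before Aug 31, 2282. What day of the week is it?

Wednesday

Aug 31, 2282 is a Thursday.
1443 mod 7 = 1, so 1443 days before a Thursday is Thursday − 1 = Wednesday.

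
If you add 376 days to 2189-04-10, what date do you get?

April 21, 2190

Apr has 30 days: +21 → May 1, 2189 (355 left).
May has 31 days: +31 → Jun 1, 2189 (324 left).
Jun has 30 days: +30 → Jul 1, 2189 (294 left).
Jul has 31 days: +31 → Aug 1, 2189 (263 left).
Aug has 31 days: +31 → Sep 1, 2189 (232 left).
Sep has 30 days: +30 → Oct 1, 2189 (202 left).
Oct has 31 days: +31 → Nov 1, 2189 (171 left).
Nov has 30 days: +30 → Dec 1, 2189 (141 left).
Dec has 31 days: +31 → Jan 1, 2190 (110 left).
Jan has 31 days: +31 → Feb 1, 2190 (79 left).
Feb has 28 days: +28 → Mar 1, 2190 (51 left).
Mar has 31 days: +31 → Apr 1, 2190 (20 left).
+20 → Apr 21, 2190.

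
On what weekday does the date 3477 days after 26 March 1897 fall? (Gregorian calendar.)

First find the weekday of Mar 26, 1897. Doomsday rule: the anchor day for the 1800s is Friday. For year 97: 97÷12 = 8 r 1, and 1÷4 = 0, so 8+1+0 = 9.
Friday + 9 ≡ Sunday — that's 1897's doomsday.
In March the doomsday date is Mar 14.
Mar 26 is 12 days after Mar 14; 12 mod 7 = 5, so Sunday + 5 = Friday.
3477 mod 7 = 5, so 3477 days after a Friday is Friday + 5 = Wednesday.

Wednesday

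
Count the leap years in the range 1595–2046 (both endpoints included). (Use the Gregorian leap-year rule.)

Multiples of 4 in [1595,2046]: 113.
Of those, multiples of 100: 5 (not leap unless ÷400).
Multiples of 400: 2.
Leap years = 113 − 5 + 2 = 110.

110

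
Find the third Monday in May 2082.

May 1, 2082 is a Friday.
The first Monday is therefore May 4 (3 days later).
The third Monday is 4 + 2×7 = May 18.

May 18, 2082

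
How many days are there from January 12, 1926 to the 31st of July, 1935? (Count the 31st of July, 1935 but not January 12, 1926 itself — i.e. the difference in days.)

3487

Jan 12, 1926 → Jan 12, 1927: 365 days.
Jan 12, 1927 → Jan 12, 1928: 365 days.
Jan 12, 1928 → Jan 12, 1929: 366 days (Feb 29, 1928 is in that span).
Jan 12, 1929 → Jan 12, 1930: 365 days.
Jan 12, 1930 → Jan 12, 1931: 365 days.
Jan 12, 1931 → Jan 12, 1932: 365 days.
Jan 12, 1932 → Jan 12, 1933: 366 days (Feb 29, 1932 is in that span).
Jan 12, 1933 → Jan 12, 1934: 365 days.
Jan 12, 1934 → Jan 12, 1935: 365 days.
Jan 12, 1935 → Feb 12, 1935: 31 days (January has 31).
Feb 12, 1935 → Mar 12, 1935: 28 days (February has 28).
Mar 12, 1935 → Apr 12, 1935: 31 days (March has 31).
Apr 12, 1935 → May 12, 1935: 30 days (April has 30).
May 12, 1935 → Jun 12, 1935: 31 days (May has 31).
Jun 12, 1935 → Jul 12, 1935: 30 days (June has 30).
Jul 12, 1935 → Jul 31, 1935: 19 days.
Total: 3487 days.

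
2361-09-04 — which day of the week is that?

Doomsday rule: the anchor day for the 2300s is Wednesday. For year 61: 61÷12 = 5 r 1, and 1÷4 = 0, so 5+1+0 = 6.
Wednesday + 6 ≡ Tuesday — that's 2361's doomsday.
In September the doomsday date is Sep 5.
Sep 4 is 1 day before Sep 5; 1 mod 7 = 1, so Tuesday − 1 = Monday.

Monday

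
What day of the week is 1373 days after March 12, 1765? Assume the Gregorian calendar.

Wednesday

Mar 12, 1765 is a Tuesday.
1373 mod 7 = 1, so 1373 days after a Tuesday is Tuesday + 1 = Wednesday.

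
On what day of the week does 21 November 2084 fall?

January 1, 2084 is a Saturday.
Jan 1, 2084 → Feb 1, 2084: 31 days (January has 31).
Feb 1, 2084 → Mar 1, 2084: 29 days (February has 29).
Mar 1, 2084 → Apr 1, 2084: 31 days (March has 31).
Apr 1, 2084 → May 1, 2084: 30 days (April has 30).
May 1, 2084 → Jun 1, 2084: 31 days (May has 31).
Jun 1, 2084 → Jul 1, 2084: 30 days (June has 30).
Jul 1, 2084 → Aug 1, 2084: 31 days (July has 31).
Aug 1, 2084 → Sep 1, 2084: 31 days (August has 31).
Sep 1, 2084 → Oct 1, 2084: 30 days (September has 30).
Oct 1, 2084 → Nov 1, 2084: 31 days (October has 31).
Nov 1, 2084 → Nov 21, 2084: 20 days.
Total: 325 days.
325 mod 7 = 3, so Saturday + 3 = Tuesday.

Tuesday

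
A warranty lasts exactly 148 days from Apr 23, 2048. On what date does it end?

Apr has 30 days: +8 → May 1, 2048 (140 left).
May has 31 days: +31 → Jun 1, 2048 (109 left).
Jun has 30 days: +30 → Jul 1, 2048 (79 left).
Jul has 31 days: +31 → Aug 1, 2048 (48 left).
Aug has 31 days: +31 → Sep 1, 2048 (17 left).
+17 → Sep 18, 2048.

September 18, 2048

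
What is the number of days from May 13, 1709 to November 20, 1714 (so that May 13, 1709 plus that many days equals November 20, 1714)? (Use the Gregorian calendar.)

2017

May 13, 1709 → May 13, 1710: 365 days.
May 13, 1710 → May 13, 1711: 365 days.
May 13, 1711 → May 13, 1712: 366 days (Feb 29, 1712 is in that span).
May 13, 1712 → May 13, 1713: 365 days.
May 13, 1713 → May 13, 1714: 365 days.
May 13, 1714 → Jun 13, 1714: 31 days (May has 31).
Jun 13, 1714 → Jul 13, 1714: 30 days (June has 30).
Jul 13, 1714 → Aug 13, 1714: 31 days (July has 31).
Aug 13, 1714 → Sep 13, 1714: 31 days (August has 31).
Sep 13, 1714 → Oct 13, 1714: 30 days (September has 30).
Oct 13, 1714 → Nov 13, 1714: 31 days (October has 31).
Nov 13, 1714 → Nov 20, 1714: 7 days.
Total: 2017 days.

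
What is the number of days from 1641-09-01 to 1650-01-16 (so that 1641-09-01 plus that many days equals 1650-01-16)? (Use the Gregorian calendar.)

3059

Sep 1, 1641 → Sep 1, 1642: 365 days.
Sep 1, 1642 → Sep 1, 1643: 365 days.
Sep 1, 1643 → Sep 1, 1644: 366 days (Feb 29, 1644 is in that span).
Sep 1, 1644 → Sep 1, 1645: 365 days.
Sep 1, 1645 → Sep 1, 1646: 365 days.
Sep 1, 1646 → Sep 1, 1647: 365 days.
Sep 1, 1647 → Sep 1, 1648: 366 days (Feb 29, 1648 is in that span).
Sep 1, 1648 → Sep 1, 1649: 365 days.
Sep 1, 1649 → Oct 1, 1649: 30 days (September has 30).
Oct 1, 1649 → Nov 1, 1649: 31 days (October has 31).
Nov 1, 1649 → Dec 1, 1649: 30 days (November has 30).
Dec 1, 1649 → Jan 1, 1650: 31 days (December has 31).
Jan 1, 1650 → Jan 16, 1650: 15 days.
Total: 3059 days.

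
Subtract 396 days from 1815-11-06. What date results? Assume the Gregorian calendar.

−6 → Oct 31, 1815 (end of Oct, 31 days; 390 left).
−31 → Sep 30, 1815 (end of Sep, 30 days; 359 left).
−30 → Aug 31, 1815 (end of Aug, 31 days; 329 left).
−31 → Jul 31, 1815 (end of Jul, 31 days; 298 left).
−31 → Jun 30, 1815 (end of Jun, 30 days; 267 left).
−30 → May 31, 1815 (end of May, 31 days; 237 left).
−31 → Apr 30, 1815 (end of Apr, 30 days; 206 left).
−30 → Mar 31, 1815 (end of Mar, 31 days; 176 left).
−31 → Feb 28, 1815 (end of Feb, 28 days; 145 left).
−28 → Jan 31, 1815 (end of Jan, 31 days; 117 left).
−31 → Dec 31, 1814 (end of Dec, 31 days; 86 left).
−31 → Nov 30, 1814 (end of Nov, 30 days; 55 left).
−30 → Oct 31, 1814 (end of Oct, 31 days; 25 left).
−25 → Oct 6, 1814.

October 6, 1814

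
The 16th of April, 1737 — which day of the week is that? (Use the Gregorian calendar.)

Doomsday rule: the anchor day for the 1700s is Sunday. For year 37: 37÷12 = 3 r 1, and 1÷4 = 0, so 3+1+0 = 4.
Sunday + 4 ≡ Thursday — that's 1737's doomsday.
In April the doomsday date is Apr 4.
Apr 16 is 12 days after Apr 4; 12 mod 7 = 5, so Thursday + 5 = Tuesday.

Tuesday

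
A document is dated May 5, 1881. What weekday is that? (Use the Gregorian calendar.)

Thursday

Doomsday rule: the anchor day for the 1800s is Friday. For year 81: 81÷12 = 6 r 9, and 9÷4 = 2, so 6+9+2 = 17.
Friday + 17 ≡ Monday — that's 1881's doomsday.
In May the doomsday date is May 9.
May 5 is 4 days before May 9; 4 mod 7 = 4, so Monday − 4 = Thursday.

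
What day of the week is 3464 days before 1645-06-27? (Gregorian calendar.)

Wednesday

First find the weekday of Jun 27, 1645. Doomsday rule: the anchor day for the 1600s is Tuesday. For year 45: 45÷12 = 3 r 9, and 9÷4 = 2, so 3+9+2 = 14.
Tuesday + 14 ≡ Tuesday — that's 1645's doomsday.
In June the doomsday date is Jun 6.
Jun 27 is 21 days after Jun 6; 21 mod 7 = 0, so Tuesday + 0 = Tuesday.
3464 mod 7 = 6, so 3464 days before a Tuesday is Tuesday − 6 = Wednesday.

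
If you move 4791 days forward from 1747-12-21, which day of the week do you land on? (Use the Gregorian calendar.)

Sunday

First find the weekday of Dec 21, 1747. Doomsday rule: the anchor day for the 1700s is Sunday. For year 47: 47÷12 = 3 r 11, and 11÷4 = 2, so 3+11+2 = 16.
Sunday + 16 ≡ Tuesday — that's 1747's doomsday.
In December the doomsday date is Dec 12.
Dec 21 is 9 days after Dec 12; 9 mod 7 = 2, so Tuesday + 2 = Thursday.
4791 mod 7 = 3, so 4791 days after a Thursday is Thursday + 3 = Sunday.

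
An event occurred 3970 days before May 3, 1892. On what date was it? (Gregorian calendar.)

−366 (one year; includes Feb 29, 1892) → May 3, 1891 (3604 left).
−365 (one year) → May 3, 1890 (3239 left).
−365 (one year) → May 3, 1889 (2874 left).
−365 (one year) → May 3, 1888 (2509 left).
−366 (one year; includes Feb 29, 1888) → May 3, 1887 (2143 left).
−365 (one year) → May 3, 1886 (1778 left).
−365 (one year) → May 3, 1885 (1413 left).
−365 (one year) → May 3, 1884 (1048 left).
−366 (one year; includes Feb 29, 1884) → May 3, 1883 (682 left).
−365 (one year) → May 3, 1882 (317 left).
−3 → Apr 30, 1882 (end of Apr, 30 days; 314 left).
−30 → Mar 31, 1882 (end of Mar, 31 days; 284 left).
−31 → Feb 28, 1882 (end of Feb, 28 days; 253 left).
−28 → Jan 31, 1882 (end of Jan, 31 days; 225 left).
−31 → Dec 31, 1881 (end of Dec, 31 days; 194 left).
−31 → Nov 30, 1881 (end of Nov, 30 days; 163 left).
−30 → Oct 31, 1881 (end of Oct, 31 days; 133 left).
−31 → Sep 30, 1881 (end of Sep, 30 days; 102 left).
−30 → Aug 31, 1881 (end of Aug, 31 days; 72 left).
−31 → Jul 31, 1881 (end of Jul, 31 days; 41 left).
−31 → Jun 30, 1881 (end of Jun, 30 days; 10 left).
−10 → Jun 20, 1881.

June 20, 1881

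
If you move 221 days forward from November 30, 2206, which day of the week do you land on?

Thursday

First find the weekday of Nov 30, 2206. Doomsday rule: the anchor day for the 2200s is Friday. For year 06: 6÷12 = 0 r 6, and 6÷4 = 1, so 0+6+1 = 7.
Friday + 7 ≡ Friday — that's 2206's doomsday.
In November the doomsday date is Nov 7.
Nov 30 is 23 days after Nov 7; 23 mod 7 = 2, so Friday + 2 = Sunday.
221 mod 7 = 4, so 221 days after a Sunday is Sunday + 4 = Thursday.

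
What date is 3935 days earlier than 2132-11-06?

−366 (one year; includes Feb 29, 2132) → Nov 6, 2131 (3569 left).
−365 (one year) → Nov 6, 2130 (3204 left).
−365 (one year) → Nov 6, 2129 (2839 left).
−365 (one year) → Nov 6, 2128 (2474 left).
−366 (one year; includes Feb 29, 2128) → Nov 6, 2127 (2108 left).
−365 (one year) → Nov 6, 2126 (1743 left).
−365 (one year) → Nov 6, 2125 (1378 left).
−365 (one year) → Nov 6, 2124 (1013 left).
−366 (one year; includes Feb 29, 2124) → Nov 6, 2123 (647 left).
−365 (one year) → Nov 6, 2122 (282 left).
−6 → Oct 31, 2122 (end of Oct, 31 days; 276 left).
−31 → Sep 30, 2122 (end of Sep, 30 days; 245 left).
−30 → Aug 31, 2122 (end of Aug, 31 days; 215 left).
−31 → Jul 31, 2122 (end of Jul, 31 days; 184 left).
−31 → Jun 30, 2122 (end of Jun, 30 days; 153 left).
−30 → May 31, 2122 (end of May, 31 days; 123 left).
−31 → Apr 30, 2122 (end of Apr, 30 days; 92 left).
−30 → Mar 31, 2122 (end of Mar, 31 days; 62 left).
−31 → Feb 28, 2122 (end of Feb, 28 days; 31 left).
−28 → Jan 31, 2122 (end of Jan, 31 days; 3 left).
−3 → Jan 28, 2122.

January 28, 2122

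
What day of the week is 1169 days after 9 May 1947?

Friday

First find the weekday of May 9, 1947. Doomsday rule: the anchor day for the 1900s is Wednesday. For year 47: 47÷12 = 3 r 11, and 11÷4 = 2, so 3+11+2 = 16.
Wednesday + 16 ≡ Friday — that's 1947's doomsday.
In May the doomsday date is May 9.
May 9 is the doomsday itself: Friday.
1169 mod 7 = 0, so 1169 days after a Friday is Friday + 0 = Friday.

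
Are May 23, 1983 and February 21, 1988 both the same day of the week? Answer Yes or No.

No

From May 23, 1983 to Feb 21, 1988 is 1735 days.
1735 mod 7 = 6, so they are different weekdays.
(May 23, 1983 is a Monday; Feb 21, 1988 is a Sunday.)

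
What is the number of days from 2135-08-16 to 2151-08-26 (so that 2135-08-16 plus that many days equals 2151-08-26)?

Aug 16, 2135 → Aug 16, 2136: 366 days (Feb 29, 2136 is in that span).
Aug 16, 2136 → Aug 16, 2137: 365 days.
Aug 16, 2137 → Aug 16, 2138: 365 days.
Aug 16, 2138 → Aug 16, 2139: 365 days.
Aug 16, 2139 → Aug 16, 2140: 366 days (Feb 29, 2140 is in that span).
Aug 16, 2140 → Aug 16, 2141: 365 days.
Aug 16, 2141 → Aug 16, 2142: 365 days.
Aug 16, 2142 → Aug 16, 2143: 365 days.
Aug 16, 2143 → Aug 16, 2144: 366 days (Feb 29, 2144 is in that span).
Aug 16, 2144 → Aug 16, 2145: 365 days.
Aug 16, 2145 → Aug 16, 2146: 365 days.
Aug 16, 2146 → Aug 16, 2147: 365 days.
Aug 16, 2147 → Aug 16, 2148: 366 days (Feb 29, 2148 is in that span).
Aug 16, 2148 → Aug 16, 2149: 365 days.
Aug 16, 2149 → Aug 16, 2150: 365 days.
Aug 16, 2150 → Sep 16, 2150: 31 days (August has 31).
Sep 16, 2150 → Oct 16, 2150: 30 days (September has 30).
Oct 16, 2150 → Nov 16, 2150: 31 days (October has 31).
Nov 16, 2150 → Dec 16, 2150: 30 days (November has 30).
Dec 16, 2150 → Jan 16, 2151: 31 days (December has 31).
Jan 16, 2151 → Feb 16, 2151: 31 days (January has 31).
Feb 16, 2151 → Mar 16, 2151: 28 days (February has 28).
Mar 16, 2151 → Apr 16, 2151: 31 days (March has 31).
Apr 16, 2151 → May 16, 2151: 30 days (April has 30).
May 16, 2151 → Jun 16, 2151: 31 days (May has 31).
Jun 16, 2151 → Jul 16, 2151: 30 days (June has 30).
Jul 16, 2151 → Aug 16, 2151: 31 days (July has 31).
Aug 16, 2151 → Aug 26, 2151: 10 days.
Total: 5854 days.

5854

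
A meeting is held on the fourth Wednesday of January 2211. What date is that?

January 1, 2211 is a Tuesday.
The first Wednesday is therefore January 2 (1 days later).
The fourth Wednesday is 2 + 3×7 = January 23.

January 23, 2211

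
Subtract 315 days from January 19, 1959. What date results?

March 10, 1958

−19 → Dec 31, 1958 (end of Dec, 31 days; 296 left).
−31 → Nov 30, 1958 (end of Nov, 30 days; 265 left).
−30 → Oct 31, 1958 (end of Oct, 31 days; 235 left).
−31 → Sep 30, 1958 (end of Sep, 30 days; 204 left).
−30 → Aug 31, 1958 (end of Aug, 31 days; 174 left).
−31 → Jul 31, 1958 (end of Jul, 31 days; 143 left).
−31 → Jun 30, 1958 (end of Jun, 30 days; 112 left).
−30 → May 31, 1958 (end of May, 31 days; 82 left).
−31 → Apr 30, 1958 (end of Apr, 30 days; 51 left).
−30 → Mar 31, 1958 (end of Mar, 31 days; 21 left).
−21 → Mar 10, 1958.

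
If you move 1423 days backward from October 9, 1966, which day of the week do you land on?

First find the weekday of Oct 9, 1966. Doomsday rule: the anchor day for the 1900s is Wednesday. For year 66: 66÷12 = 5 r 6, and 6÷4 = 1, so 5+6+1 = 12.
Wednesday + 12 ≡ Monday — that's 1966's doomsday.
In October the doomsday date is Oct 10.
Oct 9 is 1 day before Oct 10; 1 mod 7 = 1, so Monday − 1 = Sunday.
1423 mod 7 = 2, so 1423 days before a Sunday is Sunday − 2 = Friday.

Friday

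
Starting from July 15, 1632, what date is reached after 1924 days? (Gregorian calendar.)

+365 (one year) → Jul 15, 1633 (1559 left).
+365 (one year) → Jul 15, 1634 (1194 left).
+365 (one year) → Jul 15, 1635 (829 left).
+366 (one year; includes Feb 29, 1636) → Jul 15, 1636 (463 left).
+365 (one year) → Jul 15, 1637 (98 left).
Jul has 31 days: +17 → Aug 1, 1637 (81 left).
Aug has 31 days: +31 → Sep 1, 1637 (50 left).
Sep has 30 days: +30 → Oct 1, 1637 (20 left).
+20 → Oct 21, 1637.

October 21, 1637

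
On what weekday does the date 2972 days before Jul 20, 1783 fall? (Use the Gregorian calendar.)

Jul 20, 1783 is a Sunday.
2972 mod 7 = 4, so 2972 days before a Sunday is Sunday − 4 = Wednesday.

Wednesday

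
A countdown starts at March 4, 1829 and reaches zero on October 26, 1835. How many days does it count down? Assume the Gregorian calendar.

2427

Mar 4, 1829 → Mar 4, 1830: 365 days.
Mar 4, 1830 → Mar 4, 1831: 365 days.
Mar 4, 1831 → Mar 4, 1832: 366 days (Feb 29, 1832 is in that span).
Mar 4, 1832 → Mar 4, 1833: 365 days.
Mar 4, 1833 → Mar 4, 1834: 365 days.
Mar 4, 1834 → Mar 4, 1835: 365 days.
Mar 4, 1835 → Apr 4, 1835: 31 days (March has 31).
Apr 4, 1835 → May 4, 1835: 30 days (April has 30).
May 4, 1835 → Jun 4, 1835: 31 days (May has 31).
Jun 4, 1835 → Jul 4, 1835: 30 days (June has 30).
Jul 4, 1835 → Aug 4, 1835: 31 days (July has 31).
Aug 4, 1835 → Sep 4, 1835: 31 days (August has 31).
Sep 4, 1835 → Oct 4, 1835: 30 days (September has 30).
Oct 4, 1835 → Oct 26, 1835: 22 days.
Total: 2427 days.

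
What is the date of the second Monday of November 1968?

November 1, 1968 is a Friday.
The first Monday is therefore November 4 (3 days later).
The second Monday is 4 + 1×7 = November 11.

November 11, 1968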